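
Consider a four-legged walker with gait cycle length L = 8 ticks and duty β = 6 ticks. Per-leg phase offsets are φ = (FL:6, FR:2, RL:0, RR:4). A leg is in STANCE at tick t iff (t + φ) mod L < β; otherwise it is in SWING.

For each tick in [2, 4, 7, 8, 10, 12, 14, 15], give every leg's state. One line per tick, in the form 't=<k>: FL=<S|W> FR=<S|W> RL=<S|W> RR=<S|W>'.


t=2: phase=(0,4,2,6) vs β=6 → FL=S FR=S RL=S RR=W
t=4: phase=(2,6,4,0) vs β=6 → FL=S FR=W RL=S RR=S
t=7: phase=(5,1,7,3) vs β=6 → FL=S FR=S RL=W RR=S
t=8: phase=(6,2,0,4) vs β=6 → FL=W FR=S RL=S RR=S
t=10: phase=(0,4,2,6) vs β=6 → FL=S FR=S RL=S RR=W
t=12: phase=(2,6,4,0) vs β=6 → FL=S FR=W RL=S RR=S
t=14: phase=(4,0,6,2) vs β=6 → FL=S FR=S RL=W RR=S
t=15: phase=(5,1,7,3) vs β=6 → FL=S FR=S RL=W RR=S

t=2: FL=S FR=S RL=S RR=W
t=4: FL=S FR=W RL=S RR=S
t=7: FL=S FR=S RL=W RR=S
t=8: FL=W FR=S RL=S RR=S
t=10: FL=S FR=S RL=S RR=W
t=12: FL=S FR=W RL=S RR=S
t=14: FL=S FR=S RL=W RR=S
t=15: FL=S FR=S RL=W RR=S


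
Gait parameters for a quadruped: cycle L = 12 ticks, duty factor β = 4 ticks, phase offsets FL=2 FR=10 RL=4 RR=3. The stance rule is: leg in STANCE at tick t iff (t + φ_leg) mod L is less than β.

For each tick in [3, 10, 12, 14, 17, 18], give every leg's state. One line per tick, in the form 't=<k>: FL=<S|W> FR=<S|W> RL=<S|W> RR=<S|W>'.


t=3: FL=W FR=S RL=W RR=W
t=10: FL=S FR=W RL=S RR=S
t=12: FL=S FR=W RL=W RR=S
t=14: FL=W FR=S RL=W RR=W
t=17: FL=W FR=S RL=W RR=W
t=18: FL=W FR=W RL=W RR=W

t=3: phase=(5,1,7,6) vs β=4 → FL=W FR=S RL=W RR=W
t=10: phase=(0,8,2,1) vs β=4 → FL=S FR=W RL=S RR=S
t=12: phase=(2,10,4,3) vs β=4 → FL=S FR=W RL=W RR=S
t=14: phase=(4,0,6,5) vs β=4 → FL=W FR=S RL=W RR=W
t=17: phase=(7,3,9,8) vs β=4 → FL=W FR=S RL=W RR=W
t=18: phase=(8,4,10,9) vs β=4 → FL=W FR=W RL=W RR=W


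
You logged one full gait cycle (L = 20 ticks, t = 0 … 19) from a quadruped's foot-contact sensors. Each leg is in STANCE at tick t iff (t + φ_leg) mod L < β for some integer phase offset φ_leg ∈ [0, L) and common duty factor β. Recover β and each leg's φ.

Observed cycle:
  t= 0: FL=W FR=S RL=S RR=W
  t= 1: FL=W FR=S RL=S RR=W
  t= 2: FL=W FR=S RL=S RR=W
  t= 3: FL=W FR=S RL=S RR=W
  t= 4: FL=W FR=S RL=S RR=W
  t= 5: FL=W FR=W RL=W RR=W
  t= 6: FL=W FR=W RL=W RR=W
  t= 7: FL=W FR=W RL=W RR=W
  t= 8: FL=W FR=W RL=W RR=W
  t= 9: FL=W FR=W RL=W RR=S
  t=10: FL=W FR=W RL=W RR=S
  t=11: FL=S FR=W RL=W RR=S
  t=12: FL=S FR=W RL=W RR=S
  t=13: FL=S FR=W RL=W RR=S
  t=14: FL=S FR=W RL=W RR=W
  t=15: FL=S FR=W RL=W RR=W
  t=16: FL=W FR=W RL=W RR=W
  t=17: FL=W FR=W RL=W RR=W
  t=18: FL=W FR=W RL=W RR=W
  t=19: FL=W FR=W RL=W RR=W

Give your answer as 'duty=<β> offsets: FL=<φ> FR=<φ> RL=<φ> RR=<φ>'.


duty β = stance ticks per leg = 5
FL: stance ticks = 5; W→S at t=11 → φ=9
FR: stance ticks = 5; W→S at t=0 → φ=0
RL: stance ticks = 5; W→S at t=0 → φ=0
RR: stance ticks = 5; W→S at t=9 → φ=11

duty=5 offsets: FL=9 FR=0 RL=0 RR=11


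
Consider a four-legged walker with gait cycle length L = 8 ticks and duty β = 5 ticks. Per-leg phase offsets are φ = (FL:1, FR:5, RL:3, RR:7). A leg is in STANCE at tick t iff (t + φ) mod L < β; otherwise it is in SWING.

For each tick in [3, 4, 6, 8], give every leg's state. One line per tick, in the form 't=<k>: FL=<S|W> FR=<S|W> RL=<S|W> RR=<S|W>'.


t=3: phase=(4,0,6,2) vs β=5 → FL=S FR=S RL=W RR=S
t=4: phase=(5,1,7,3) vs β=5 → FL=W FR=S RL=W RR=S
t=6: phase=(7,3,1,5) vs β=5 → FL=W FR=S RL=S RR=W
t=8: phase=(1,5,3,7) vs β=5 → FL=S FR=W RL=S RR=W

t=3: FL=S FR=S RL=W RR=S
t=4: FL=W FR=S RL=W RR=S
t=6: FL=W FR=S RL=S RR=W
t=8: FL=S FR=W RL=S RR=W


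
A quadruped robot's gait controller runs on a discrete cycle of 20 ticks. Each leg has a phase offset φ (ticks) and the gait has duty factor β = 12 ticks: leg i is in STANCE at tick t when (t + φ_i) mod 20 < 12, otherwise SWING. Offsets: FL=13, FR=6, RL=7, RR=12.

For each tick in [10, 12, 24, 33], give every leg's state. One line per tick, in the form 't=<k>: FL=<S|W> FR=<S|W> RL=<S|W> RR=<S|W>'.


t=10: phase=(3,16,17,2) vs β=12 → FL=S FR=W RL=W RR=S
t=12: phase=(5,18,19,4) vs β=12 → FL=S FR=W RL=W RR=S
t=24: phase=(17,10,11,16) vs β=12 → FL=W FR=S RL=S RR=W
t=33: phase=(6,19,0,5) vs β=12 → FL=S FR=W RL=S RR=S

t=10: FL=S FR=W RL=W RR=S
t=12: FL=S FR=W RL=W RR=S
t=24: FL=W FR=S RL=S RR=W
t=33: FL=S FR=W RL=S RR=S


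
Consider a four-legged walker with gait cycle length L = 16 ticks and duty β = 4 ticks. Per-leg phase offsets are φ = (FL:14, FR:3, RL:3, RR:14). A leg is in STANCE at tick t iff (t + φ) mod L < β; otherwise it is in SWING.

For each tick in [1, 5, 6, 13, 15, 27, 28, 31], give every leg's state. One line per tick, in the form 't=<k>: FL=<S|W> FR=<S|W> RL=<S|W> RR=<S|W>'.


t=1: phase=(15,4,4,15) vs β=4 → FL=W FR=W RL=W RR=W
t=5: phase=(3,8,8,3) vs β=4 → FL=S FR=W RL=W RR=S
t=6: phase=(4,9,9,4) vs β=4 → FL=W FR=W RL=W RR=W
t=13: phase=(11,0,0,11) vs β=4 → FL=W FR=S RL=S RR=W
t=15: phase=(13,2,2,13) vs β=4 → FL=W FR=S RL=S RR=W
t=27: phase=(9,14,14,9) vs β=4 → FL=W FR=W RL=W RR=W
t=28: phase=(10,15,15,10) vs β=4 → FL=W FR=W RL=W RR=W
t=31: phase=(13,2,2,13) vs β=4 → FL=W FR=S RL=S RR=W

t=1: FL=W FR=W RL=W RR=W
t=5: FL=S FR=W RL=W RR=S
t=6: FL=W FR=W RL=W RR=W
t=13: FL=W FR=S RL=S RR=W
t=15: FL=W FR=S RL=S RR=W
t=27: FL=W FR=W RL=W RR=W
t=28: FL=W FR=W RL=W RR=W
t=31: FL=W FR=S RL=S RR=W


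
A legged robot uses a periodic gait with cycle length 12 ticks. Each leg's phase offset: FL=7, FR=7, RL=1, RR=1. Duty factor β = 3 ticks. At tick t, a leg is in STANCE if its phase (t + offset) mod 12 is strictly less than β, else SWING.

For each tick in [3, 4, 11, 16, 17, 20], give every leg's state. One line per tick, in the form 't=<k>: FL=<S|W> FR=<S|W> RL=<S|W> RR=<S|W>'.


t=3: FL=W FR=W RL=W RR=W
t=4: FL=W FR=W RL=W RR=W
t=11: FL=W FR=W RL=S RR=S
t=16: FL=W FR=W RL=W RR=W
t=17: FL=S FR=S RL=W RR=W
t=20: FL=W FR=W RL=W RR=W

t=3: phase=(10,10,4,4) vs β=3 → FL=W FR=W RL=W RR=W
t=4: phase=(11,11,5,5) vs β=3 → FL=W FR=W RL=W RR=W
t=11: phase=(6,6,0,0) vs β=3 → FL=W FR=W RL=S RR=S
t=16: phase=(11,11,5,5) vs β=3 → FL=W FR=W RL=W RR=W
t=17: phase=(0,0,6,6) vs β=3 → FL=S FR=S RL=W RR=W
t=20: phase=(3,3,9,9) vs β=3 → FL=W FR=W RL=W RR=W


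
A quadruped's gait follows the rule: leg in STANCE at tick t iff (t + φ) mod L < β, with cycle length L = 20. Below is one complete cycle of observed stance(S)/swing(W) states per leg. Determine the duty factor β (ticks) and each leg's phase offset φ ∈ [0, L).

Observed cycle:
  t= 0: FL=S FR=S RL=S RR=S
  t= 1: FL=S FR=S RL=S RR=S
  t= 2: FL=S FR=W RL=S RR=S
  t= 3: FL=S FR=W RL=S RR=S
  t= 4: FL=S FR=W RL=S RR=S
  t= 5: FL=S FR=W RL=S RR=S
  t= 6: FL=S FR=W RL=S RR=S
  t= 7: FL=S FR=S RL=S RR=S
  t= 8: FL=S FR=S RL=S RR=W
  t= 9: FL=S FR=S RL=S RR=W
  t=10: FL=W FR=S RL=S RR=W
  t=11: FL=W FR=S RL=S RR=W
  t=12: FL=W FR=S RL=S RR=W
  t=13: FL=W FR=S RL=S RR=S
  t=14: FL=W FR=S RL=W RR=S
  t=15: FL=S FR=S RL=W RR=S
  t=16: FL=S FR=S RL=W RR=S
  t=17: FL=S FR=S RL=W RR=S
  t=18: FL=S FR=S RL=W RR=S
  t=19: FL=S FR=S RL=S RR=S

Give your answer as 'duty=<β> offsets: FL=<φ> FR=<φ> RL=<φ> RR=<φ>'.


duty=15 offsets: FL=5 FR=13 RL=1 RR=7

duty β = stance ticks per leg = 15
FL: stance ticks = 15; W→S at t=15 → φ=5
FR: stance ticks = 15; W→S at t=7 → φ=13
RL: stance ticks = 15; W→S at t=19 → φ=1
RR: stance ticks = 15; W→S at t=13 → φ=7


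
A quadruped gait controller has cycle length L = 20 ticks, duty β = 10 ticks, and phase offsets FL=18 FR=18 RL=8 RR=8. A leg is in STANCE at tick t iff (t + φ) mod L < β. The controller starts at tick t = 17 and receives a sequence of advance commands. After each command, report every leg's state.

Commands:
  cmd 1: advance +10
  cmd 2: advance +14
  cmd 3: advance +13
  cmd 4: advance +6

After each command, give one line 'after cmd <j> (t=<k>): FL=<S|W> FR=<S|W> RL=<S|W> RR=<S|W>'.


after cmd 1 (t=27): FL=S FR=S RL=W RR=W
after cmd 2 (t=41): FL=W FR=W RL=S RR=S
after cmd 3 (t=54): FL=W FR=W RL=S RR=S
after cmd 4 (t=60): FL=W FR=W RL=S RR=S

start t=17: FL=W FR=W RL=S RR=S
cmd 1: advance +10 → t=27, phase=(5,5,15,15) → FL=S FR=S RL=W RR=W
cmd 2: advance +14 → t=41, phase=(19,19,9,9) → FL=W FR=W RL=S RR=S
cmd 3: advance +13 → t=54, phase=(12,12,2,2) → FL=W FR=W RL=S RR=S
cmd 4: advance +6 → t=60, phase=(18,18,8,8) → FL=W FR=W RL=S RR=S


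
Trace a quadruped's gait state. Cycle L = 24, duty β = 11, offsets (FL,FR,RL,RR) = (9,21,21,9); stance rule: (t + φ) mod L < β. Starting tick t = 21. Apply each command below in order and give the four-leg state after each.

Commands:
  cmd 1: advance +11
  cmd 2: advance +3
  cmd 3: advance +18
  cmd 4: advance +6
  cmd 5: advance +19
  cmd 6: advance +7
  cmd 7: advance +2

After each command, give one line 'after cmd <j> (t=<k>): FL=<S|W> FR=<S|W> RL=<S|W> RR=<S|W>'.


start t=21: FL=S FR=W RL=W RR=S
cmd 1: advance +11 → t=32, phase=(17,5,5,17) → FL=W FR=S RL=S RR=W
cmd 2: advance +3 → t=35, phase=(20,8,8,20) → FL=W FR=S RL=S RR=W
cmd 3: advance +18 → t=53, phase=(14,2,2,14) → FL=W FR=S RL=S RR=W
cmd 4: advance +6 → t=59, phase=(20,8,8,20) → FL=W FR=S RL=S RR=W
cmd 5: advance +19 → t=78, phase=(15,3,3,15) → FL=W FR=S RL=S RR=W
cmd 6: advance +7 → t=85, phase=(22,10,10,22) → FL=W FR=S RL=S RR=W
cmd 7: advance +2 → t=87, phase=(0,12,12,0) → FL=S FR=W RL=W RR=S

after cmd 1 (t=32): FL=W FR=S RL=S RR=W
after cmd 2 (t=35): FL=W FR=S RL=S RR=W
after cmd 3 (t=53): FL=W FR=S RL=S RR=W
after cmd 4 (t=59): FL=W FR=S RL=S RR=W
after cmd 5 (t=78): FL=W FR=S RL=S RR=W
after cmd 6 (t=85): FL=W FR=S RL=S RR=W
after cmd 7 (t=87): FL=S FR=W RL=W RR=S


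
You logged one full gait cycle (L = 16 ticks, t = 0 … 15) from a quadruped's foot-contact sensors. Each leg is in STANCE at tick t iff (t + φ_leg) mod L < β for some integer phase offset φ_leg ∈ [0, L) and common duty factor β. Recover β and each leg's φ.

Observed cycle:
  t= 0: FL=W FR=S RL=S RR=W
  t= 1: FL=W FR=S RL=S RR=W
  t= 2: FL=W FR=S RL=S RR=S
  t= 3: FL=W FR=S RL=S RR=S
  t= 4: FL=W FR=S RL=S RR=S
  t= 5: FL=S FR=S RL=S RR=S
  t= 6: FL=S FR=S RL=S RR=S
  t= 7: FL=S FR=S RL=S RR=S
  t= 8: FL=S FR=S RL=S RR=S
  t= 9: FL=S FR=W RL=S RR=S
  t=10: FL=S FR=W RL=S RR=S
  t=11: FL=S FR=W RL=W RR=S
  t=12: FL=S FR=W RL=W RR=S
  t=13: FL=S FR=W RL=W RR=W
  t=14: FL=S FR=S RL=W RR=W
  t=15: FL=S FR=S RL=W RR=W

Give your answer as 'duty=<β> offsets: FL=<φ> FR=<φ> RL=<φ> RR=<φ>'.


duty β = stance ticks per leg = 11
FL: stance ticks = 11; W→S at t=5 → φ=11
FR: stance ticks = 11; W→S at t=14 → φ=2
RL: stance ticks = 11; W→S at t=0 → φ=0
RR: stance ticks = 11; W→S at t=2 → φ=14

duty=11 offsets: FL=11 FR=2 RL=0 RR=14


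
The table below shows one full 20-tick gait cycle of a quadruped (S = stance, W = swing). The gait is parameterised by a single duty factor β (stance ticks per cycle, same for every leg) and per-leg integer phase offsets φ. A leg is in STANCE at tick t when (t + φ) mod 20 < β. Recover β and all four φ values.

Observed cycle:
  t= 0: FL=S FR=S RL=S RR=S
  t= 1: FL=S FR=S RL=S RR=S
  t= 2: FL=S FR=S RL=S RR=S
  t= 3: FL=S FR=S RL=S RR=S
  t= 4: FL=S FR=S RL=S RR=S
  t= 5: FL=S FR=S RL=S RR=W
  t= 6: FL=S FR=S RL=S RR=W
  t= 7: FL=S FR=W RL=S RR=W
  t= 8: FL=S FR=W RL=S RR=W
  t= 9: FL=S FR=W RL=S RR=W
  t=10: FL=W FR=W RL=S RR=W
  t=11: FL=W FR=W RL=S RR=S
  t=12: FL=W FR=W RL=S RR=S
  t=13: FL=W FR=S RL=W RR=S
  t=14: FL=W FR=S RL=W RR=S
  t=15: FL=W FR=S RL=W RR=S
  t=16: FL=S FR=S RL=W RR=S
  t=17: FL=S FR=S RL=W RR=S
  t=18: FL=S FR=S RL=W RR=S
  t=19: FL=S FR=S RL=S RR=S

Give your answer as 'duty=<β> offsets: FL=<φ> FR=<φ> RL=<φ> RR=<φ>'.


duty=14 offsets: FL=4 FR=7 RL=1 RR=9

duty β = stance ticks per leg = 14
FL: stance ticks = 14; W→S at t=16 → φ=4
FR: stance ticks = 14; W→S at t=13 → φ=7
RL: stance ticks = 14; W→S at t=19 → φ=1
RR: stance ticks = 14; W→S at t=11 → φ=9


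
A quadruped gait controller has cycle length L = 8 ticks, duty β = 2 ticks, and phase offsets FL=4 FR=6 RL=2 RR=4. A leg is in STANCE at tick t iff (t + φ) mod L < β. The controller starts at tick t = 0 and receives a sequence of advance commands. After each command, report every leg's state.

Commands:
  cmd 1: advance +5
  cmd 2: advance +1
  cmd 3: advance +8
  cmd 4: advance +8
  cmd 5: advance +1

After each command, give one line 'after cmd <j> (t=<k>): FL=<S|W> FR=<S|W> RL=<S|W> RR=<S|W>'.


after cmd 1 (t=5): FL=S FR=W RL=W RR=S
after cmd 2 (t=6): FL=W FR=W RL=S RR=W
after cmd 3 (t=14): FL=W FR=W RL=S RR=W
after cmd 4 (t=22): FL=W FR=W RL=S RR=W
after cmd 5 (t=23): FL=W FR=W RL=S RR=W

start t=0: FL=W FR=W RL=W RR=W
cmd 1: advance +5 → t=5, phase=(1,3,7,1) → FL=S FR=W RL=W RR=S
cmd 2: advance +1 → t=6, phase=(2,4,0,2) → FL=W FR=W RL=S RR=W
cmd 3: advance +8 → t=14, phase=(2,4,0,2) → FL=W FR=W RL=S RR=W
cmd 4: advance +8 → t=22, phase=(2,4,0,2) → FL=W FR=W RL=S RR=W
cmd 5: advance +1 → t=23, phase=(3,5,1,3) → FL=W FR=W RL=S RR=W


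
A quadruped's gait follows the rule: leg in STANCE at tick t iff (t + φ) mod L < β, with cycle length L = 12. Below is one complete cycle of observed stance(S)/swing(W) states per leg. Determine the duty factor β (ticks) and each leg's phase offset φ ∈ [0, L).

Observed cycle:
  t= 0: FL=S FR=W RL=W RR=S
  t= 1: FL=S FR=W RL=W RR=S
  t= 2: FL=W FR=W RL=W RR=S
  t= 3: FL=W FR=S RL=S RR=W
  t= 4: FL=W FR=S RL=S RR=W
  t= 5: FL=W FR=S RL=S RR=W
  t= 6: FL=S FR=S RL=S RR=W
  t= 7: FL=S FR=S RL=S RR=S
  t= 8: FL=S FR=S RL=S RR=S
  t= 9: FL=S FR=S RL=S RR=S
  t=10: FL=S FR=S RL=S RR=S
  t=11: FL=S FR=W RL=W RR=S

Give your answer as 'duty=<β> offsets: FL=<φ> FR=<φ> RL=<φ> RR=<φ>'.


duty=8 offsets: FL=6 FR=9 RL=9 RR=5

duty β = stance ticks per leg = 8
FL: stance ticks = 8; W→S at t=6 → φ=6
FR: stance ticks = 8; W→S at t=3 → φ=9
RL: stance ticks = 8; W→S at t=3 → φ=9
RR: stance ticks = 8; W→S at t=7 → φ=5


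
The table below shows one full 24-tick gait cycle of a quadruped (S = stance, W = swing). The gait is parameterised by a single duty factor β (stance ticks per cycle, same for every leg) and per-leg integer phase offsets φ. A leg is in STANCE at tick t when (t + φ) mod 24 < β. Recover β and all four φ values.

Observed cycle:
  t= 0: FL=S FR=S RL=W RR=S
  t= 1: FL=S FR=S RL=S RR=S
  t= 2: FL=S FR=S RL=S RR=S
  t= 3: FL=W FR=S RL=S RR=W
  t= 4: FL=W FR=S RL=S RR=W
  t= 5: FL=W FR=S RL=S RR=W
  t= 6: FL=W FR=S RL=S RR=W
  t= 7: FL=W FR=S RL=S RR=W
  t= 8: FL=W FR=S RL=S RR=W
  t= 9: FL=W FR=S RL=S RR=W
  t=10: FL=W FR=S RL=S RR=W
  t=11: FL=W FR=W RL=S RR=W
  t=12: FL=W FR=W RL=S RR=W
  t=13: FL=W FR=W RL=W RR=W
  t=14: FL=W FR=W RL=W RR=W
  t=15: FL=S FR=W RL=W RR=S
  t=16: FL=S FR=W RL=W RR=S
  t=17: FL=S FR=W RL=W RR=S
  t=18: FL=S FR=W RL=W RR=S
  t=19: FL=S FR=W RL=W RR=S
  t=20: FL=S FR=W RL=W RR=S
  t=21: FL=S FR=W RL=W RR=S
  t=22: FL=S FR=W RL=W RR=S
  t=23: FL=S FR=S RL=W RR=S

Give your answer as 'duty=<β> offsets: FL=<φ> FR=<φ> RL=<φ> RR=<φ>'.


duty β = stance ticks per leg = 12
FL: stance ticks = 12; W→S at t=15 → φ=9
FR: stance ticks = 12; W→S at t=23 → φ=1
RL: stance ticks = 12; W→S at t=1 → φ=23
RR: stance ticks = 12; W→S at t=15 → φ=9

duty=12 offsets: FL=9 FR=1 RL=23 RR=9


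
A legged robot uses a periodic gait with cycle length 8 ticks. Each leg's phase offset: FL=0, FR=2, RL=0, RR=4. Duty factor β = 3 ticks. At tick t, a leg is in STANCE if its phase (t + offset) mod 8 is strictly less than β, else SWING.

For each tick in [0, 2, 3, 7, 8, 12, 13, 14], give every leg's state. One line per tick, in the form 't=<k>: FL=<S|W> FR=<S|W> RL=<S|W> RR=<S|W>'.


t=0: phase=(0,2,0,4) vs β=3 → FL=S FR=S RL=S RR=W
t=2: phase=(2,4,2,6) vs β=3 → FL=S FR=W RL=S RR=W
t=3: phase=(3,5,3,7) vs β=3 → FL=W FR=W RL=W RR=W
t=7: phase=(7,1,7,3) vs β=3 → FL=W FR=S RL=W RR=W
t=8: phase=(0,2,0,4) vs β=3 → FL=S FR=S RL=S RR=W
t=12: phase=(4,6,4,0) vs β=3 → FL=W FR=W RL=W RR=S
t=13: phase=(5,7,5,1) vs β=3 → FL=W FR=W RL=W RR=S
t=14: phase=(6,0,6,2) vs β=3 → FL=W FR=S RL=W RR=S

t=0: FL=S FR=S RL=S RR=W
t=2: FL=S FR=W RL=S RR=W
t=3: FL=W FR=W RL=W RR=W
t=7: FL=W FR=S RL=W RR=W
t=8: FL=S FR=S RL=S RR=W
t=12: FL=W FR=W RL=W RR=S
t=13: FL=W FR=W RL=W RR=S
t=14: FL=W FR=S RL=W RR=S


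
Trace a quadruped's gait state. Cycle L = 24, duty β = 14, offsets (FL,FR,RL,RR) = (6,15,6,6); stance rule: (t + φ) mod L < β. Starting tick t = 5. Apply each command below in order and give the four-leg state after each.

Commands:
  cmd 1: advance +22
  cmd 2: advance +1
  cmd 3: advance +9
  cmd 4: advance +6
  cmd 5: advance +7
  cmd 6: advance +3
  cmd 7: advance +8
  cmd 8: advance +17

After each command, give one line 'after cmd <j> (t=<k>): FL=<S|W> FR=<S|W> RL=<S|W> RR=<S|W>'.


after cmd 1 (t=27): FL=S FR=W RL=S RR=S
after cmd 2 (t=28): FL=S FR=W RL=S RR=S
after cmd 3 (t=37): FL=W FR=S RL=W RR=W
after cmd 4 (t=43): FL=S FR=S RL=S RR=S
after cmd 5 (t=50): FL=S FR=W RL=S RR=S
after cmd 6 (t=53): FL=S FR=W RL=S RR=S
after cmd 7 (t=61): FL=W FR=S RL=W RR=W
after cmd 8 (t=78): FL=S FR=W RL=S RR=S

start t=5: FL=S FR=W RL=S RR=S
cmd 1: advance +22 → t=27, phase=(9,18,9,9) → FL=S FR=W RL=S RR=S
cmd 2: advance +1 → t=28, phase=(10,19,10,10) → FL=S FR=W RL=S RR=S
cmd 3: advance +9 → t=37, phase=(19,4,19,19) → FL=W FR=S RL=W RR=W
cmd 4: advance +6 → t=43, phase=(1,10,1,1) → FL=S FR=S RL=S RR=S
cmd 5: advance +7 → t=50, phase=(8,17,8,8) → FL=S FR=W RL=S RR=S
cmd 6: advance +3 → t=53, phase=(11,20,11,11) → FL=S FR=W RL=S RR=S
cmd 7: advance +8 → t=61, phase=(19,4,19,19) → FL=W FR=S RL=W RR=W
cmd 8: advance +17 → t=78, phase=(12,21,12,12) → FL=S FR=W RL=S RR=S


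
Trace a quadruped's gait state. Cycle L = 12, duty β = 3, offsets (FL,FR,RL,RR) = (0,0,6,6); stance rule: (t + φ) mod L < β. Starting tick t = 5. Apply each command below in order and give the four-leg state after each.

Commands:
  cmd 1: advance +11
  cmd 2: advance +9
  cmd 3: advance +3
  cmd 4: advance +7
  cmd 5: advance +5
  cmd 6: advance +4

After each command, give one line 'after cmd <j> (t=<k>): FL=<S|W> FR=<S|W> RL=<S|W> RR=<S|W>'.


after cmd 1 (t=16): FL=W FR=W RL=W RR=W
after cmd 2 (t=25): FL=S FR=S RL=W RR=W
after cmd 3 (t=28): FL=W FR=W RL=W RR=W
after cmd 4 (t=35): FL=W FR=W RL=W RR=W
after cmd 5 (t=40): FL=W FR=W RL=W RR=W
after cmd 6 (t=44): FL=W FR=W RL=S RR=S

start t=5: FL=W FR=W RL=W RR=W
cmd 1: advance +11 → t=16, phase=(4,4,10,10) → FL=W FR=W RL=W RR=W
cmd 2: advance +9 → t=25, phase=(1,1,7,7) → FL=S FR=S RL=W RR=W
cmd 3: advance +3 → t=28, phase=(4,4,10,10) → FL=W FR=W RL=W RR=W
cmd 4: advance +7 → t=35, phase=(11,11,5,5) → FL=W FR=W RL=W RR=W
cmd 5: advance +5 → t=40, phase=(4,4,10,10) → FL=W FR=W RL=W RR=W
cmd 6: advance +4 → t=44, phase=(8,8,2,2) → FL=W FR=W RL=S RR=S


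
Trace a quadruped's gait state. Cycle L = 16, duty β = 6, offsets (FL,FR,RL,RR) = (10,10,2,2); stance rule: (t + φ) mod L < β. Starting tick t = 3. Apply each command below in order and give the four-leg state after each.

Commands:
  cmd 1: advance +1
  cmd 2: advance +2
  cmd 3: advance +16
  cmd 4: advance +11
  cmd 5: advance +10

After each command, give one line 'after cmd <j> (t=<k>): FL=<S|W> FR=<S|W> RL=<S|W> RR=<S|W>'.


start t=3: FL=W FR=W RL=S RR=S
cmd 1: advance +1 → t=4, phase=(14,14,6,6) → FL=W FR=W RL=W RR=W
cmd 2: advance +2 → t=6, phase=(0,0,8,8) → FL=S FR=S RL=W RR=W
cmd 3: advance +16 → t=22, phase=(0,0,8,8) → FL=S FR=S RL=W RR=W
cmd 4: advance +11 → t=33, phase=(11,11,3,3) → FL=W FR=W RL=S RR=S
cmd 5: advance +10 → t=43, phase=(5,5,13,13) → FL=S FR=S RL=W RR=W

after cmd 1 (t=4): FL=W FR=W RL=W RR=W
after cmd 2 (t=6): FL=S FR=S RL=W RR=W
after cmd 3 (t=22): FL=S FR=S RL=W RR=W
after cmd 4 (t=33): FL=W FR=W RL=S RR=S
after cmd 5 (t=43): FL=S FR=S RL=W RR=W


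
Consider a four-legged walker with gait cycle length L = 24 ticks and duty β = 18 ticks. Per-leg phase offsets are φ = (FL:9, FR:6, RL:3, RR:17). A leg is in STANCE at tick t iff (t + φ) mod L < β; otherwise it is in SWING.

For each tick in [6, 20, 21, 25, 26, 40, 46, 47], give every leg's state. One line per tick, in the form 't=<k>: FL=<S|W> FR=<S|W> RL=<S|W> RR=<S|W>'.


t=6: FL=S FR=S RL=S RR=W
t=20: FL=S FR=S RL=W RR=S
t=21: FL=S FR=S RL=S RR=S
t=25: FL=S FR=S RL=S RR=W
t=26: FL=S FR=S RL=S RR=W
t=40: FL=S FR=W RL=W RR=S
t=46: FL=S FR=S RL=S RR=S
t=47: FL=S FR=S RL=S RR=S

t=6: phase=(15,12,9,23) vs β=18 → FL=S FR=S RL=S RR=W
t=20: phase=(5,2,23,13) vs β=18 → FL=S FR=S RL=W RR=S
t=21: phase=(6,3,0,14) vs β=18 → FL=S FR=S RL=S RR=S
t=25: phase=(10,7,4,18) vs β=18 → FL=S FR=S RL=S RR=W
t=26: phase=(11,8,5,19) vs β=18 → FL=S FR=S RL=S RR=W
t=40: phase=(1,22,19,9) vs β=18 → FL=S FR=W RL=W RR=S
t=46: phase=(7,4,1,15) vs β=18 → FL=S FR=S RL=S RR=S
t=47: phase=(8,5,2,16) vs β=18 → FL=S FR=S RL=S RR=S


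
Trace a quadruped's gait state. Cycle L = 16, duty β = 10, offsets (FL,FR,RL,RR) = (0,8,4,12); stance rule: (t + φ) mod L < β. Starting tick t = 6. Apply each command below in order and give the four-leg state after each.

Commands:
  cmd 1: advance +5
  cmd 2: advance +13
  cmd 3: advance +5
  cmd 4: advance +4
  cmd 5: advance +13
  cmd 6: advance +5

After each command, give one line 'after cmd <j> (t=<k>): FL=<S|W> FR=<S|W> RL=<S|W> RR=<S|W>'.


after cmd 1 (t=11): FL=W FR=S RL=W RR=S
after cmd 2 (t=24): FL=S FR=S RL=W RR=S
after cmd 3 (t=29): FL=W FR=S RL=S RR=S
after cmd 4 (t=33): FL=S FR=S RL=S RR=W
after cmd 5 (t=46): FL=W FR=S RL=S RR=W
after cmd 6 (t=51): FL=S FR=W RL=S RR=W

start t=6: FL=S FR=W RL=W RR=S
cmd 1: advance +5 → t=11, phase=(11,3,15,7) → FL=W FR=S RL=W RR=S
cmd 2: advance +13 → t=24, phase=(8,0,12,4) → FL=S FR=S RL=W RR=S
cmd 3: advance +5 → t=29, phase=(13,5,1,9) → FL=W FR=S RL=S RR=S
cmd 4: advance +4 → t=33, phase=(1,9,5,13) → FL=S FR=S RL=S RR=W
cmd 5: advance +13 → t=46, phase=(14,6,2,10) → FL=W FR=S RL=S RR=W
cmd 6: advance +5 → t=51, phase=(3,11,7,15) → FL=S FR=W RL=S RR=W


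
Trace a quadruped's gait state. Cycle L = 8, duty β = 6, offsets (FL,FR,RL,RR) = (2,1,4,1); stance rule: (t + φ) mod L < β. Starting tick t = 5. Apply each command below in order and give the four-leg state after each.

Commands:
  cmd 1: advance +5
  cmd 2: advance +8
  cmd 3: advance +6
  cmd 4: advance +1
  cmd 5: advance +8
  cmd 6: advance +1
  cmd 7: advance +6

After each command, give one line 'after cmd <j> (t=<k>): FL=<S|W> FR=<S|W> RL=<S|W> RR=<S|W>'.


start t=5: FL=W FR=W RL=S RR=W
cmd 1: advance +5 → t=10, phase=(4,3,6,3) → FL=S FR=S RL=W RR=S
cmd 2: advance +8 → t=18, phase=(4,3,6,3) → FL=S FR=S RL=W RR=S
cmd 3: advance +6 → t=24, phase=(2,1,4,1) → FL=S FR=S RL=S RR=S
cmd 4: advance +1 → t=25, phase=(3,2,5,2) → FL=S FR=S RL=S RR=S
cmd 5: advance +8 → t=33, phase=(3,2,5,2) → FL=S FR=S RL=S RR=S
cmd 6: advance +1 → t=34, phase=(4,3,6,3) → FL=S FR=S RL=W RR=S
cmd 7: advance +6 → t=40, phase=(2,1,4,1) → FL=S FR=S RL=S RR=S

after cmd 1 (t=10): FL=S FR=S RL=W RR=S
after cmd 2 (t=18): FL=S FR=S RL=W RR=S
after cmd 3 (t=24): FL=S FR=S RL=S RR=S
after cmd 4 (t=25): FL=S FR=S RL=S RR=S
after cmd 5 (t=33): FL=S FR=S RL=S RR=S
after cmd 6 (t=34): FL=S FR=S RL=W RR=S
after cmd 7 (t=40): FL=S FR=S RL=S RR=S


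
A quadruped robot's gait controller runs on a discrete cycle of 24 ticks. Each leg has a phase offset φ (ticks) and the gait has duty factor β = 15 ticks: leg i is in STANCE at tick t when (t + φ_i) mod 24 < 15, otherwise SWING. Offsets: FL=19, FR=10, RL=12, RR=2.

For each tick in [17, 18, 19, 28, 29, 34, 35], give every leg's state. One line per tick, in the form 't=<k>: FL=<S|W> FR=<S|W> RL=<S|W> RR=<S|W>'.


t=17: FL=S FR=S RL=S RR=W
t=18: FL=S FR=S RL=S RR=W
t=19: FL=S FR=S RL=S RR=W
t=28: FL=W FR=S RL=W RR=S
t=29: FL=S FR=W RL=W RR=S
t=34: FL=S FR=W RL=W RR=S
t=35: FL=S FR=W RL=W RR=S

t=17: phase=(12,3,5,19) vs β=15 → FL=S FR=S RL=S RR=W
t=18: phase=(13,4,6,20) vs β=15 → FL=S FR=S RL=S RR=W
t=19: phase=(14,5,7,21) vs β=15 → FL=S FR=S RL=S RR=W
t=28: phase=(23,14,16,6) vs β=15 → FL=W FR=S RL=W RR=S
t=29: phase=(0,15,17,7) vs β=15 → FL=S FR=W RL=W RR=S
t=34: phase=(5,20,22,12) vs β=15 → FL=S FR=W RL=W RR=S
t=35: phase=(6,21,23,13) vs β=15 → FL=S FR=W RL=W RR=S


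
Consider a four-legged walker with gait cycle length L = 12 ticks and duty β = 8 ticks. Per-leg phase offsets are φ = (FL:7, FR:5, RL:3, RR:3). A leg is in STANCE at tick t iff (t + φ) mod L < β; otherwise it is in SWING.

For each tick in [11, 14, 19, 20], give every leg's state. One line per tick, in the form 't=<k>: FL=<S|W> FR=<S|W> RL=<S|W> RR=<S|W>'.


t=11: phase=(6,4,2,2) vs β=8 → FL=S FR=S RL=S RR=S
t=14: phase=(9,7,5,5) vs β=8 → FL=W FR=S RL=S RR=S
t=19: phase=(2,0,10,10) vs β=8 → FL=S FR=S RL=W RR=W
t=20: phase=(3,1,11,11) vs β=8 → FL=S FR=S RL=W RR=W

t=11: FL=S FR=S RL=S RR=S
t=14: FL=W FR=S RL=S RR=S
t=19: FL=S FR=S RL=W RR=W
t=20: FL=S FR=S RL=W RR=W


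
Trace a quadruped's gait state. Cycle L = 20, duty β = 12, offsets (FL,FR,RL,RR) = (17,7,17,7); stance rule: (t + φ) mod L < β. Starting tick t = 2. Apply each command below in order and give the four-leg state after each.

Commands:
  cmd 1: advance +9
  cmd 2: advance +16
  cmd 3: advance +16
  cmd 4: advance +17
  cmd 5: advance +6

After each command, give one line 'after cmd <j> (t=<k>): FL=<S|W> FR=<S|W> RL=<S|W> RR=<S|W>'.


after cmd 1 (t=11): FL=S FR=W RL=S RR=W
after cmd 2 (t=27): FL=S FR=W RL=S RR=W
after cmd 3 (t=43): FL=S FR=S RL=S RR=S
after cmd 4 (t=60): FL=W FR=S RL=W RR=S
after cmd 5 (t=66): FL=S FR=W RL=S RR=W

start t=2: FL=W FR=S RL=W RR=S
cmd 1: advance +9 → t=11, phase=(8,18,8,18) → FL=S FR=W RL=S RR=W
cmd 2: advance +16 → t=27, phase=(4,14,4,14) → FL=S FR=W RL=S RR=W
cmd 3: advance +16 → t=43, phase=(0,10,0,10) → FL=S FR=S RL=S RR=S
cmd 4: advance +17 → t=60, phase=(17,7,17,7) → FL=W FR=S RL=W RR=S
cmd 5: advance +6 → t=66, phase=(3,13,3,13) → FL=S FR=W RL=S RR=W


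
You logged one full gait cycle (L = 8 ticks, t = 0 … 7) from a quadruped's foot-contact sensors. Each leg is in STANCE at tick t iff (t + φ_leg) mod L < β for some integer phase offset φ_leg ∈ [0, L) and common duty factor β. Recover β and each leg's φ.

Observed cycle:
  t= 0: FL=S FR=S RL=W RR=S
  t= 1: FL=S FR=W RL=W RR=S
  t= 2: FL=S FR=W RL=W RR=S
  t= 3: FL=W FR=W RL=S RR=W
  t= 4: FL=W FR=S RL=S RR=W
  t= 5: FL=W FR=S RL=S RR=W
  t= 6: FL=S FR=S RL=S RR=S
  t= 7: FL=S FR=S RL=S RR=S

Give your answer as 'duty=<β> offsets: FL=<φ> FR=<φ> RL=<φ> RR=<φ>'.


duty β = stance ticks per leg = 5
FL: stance ticks = 5; W→S at t=6 → φ=2
FR: stance ticks = 5; W→S at t=4 → φ=4
RL: stance ticks = 5; W→S at t=3 → φ=5
RR: stance ticks = 5; W→S at t=6 → φ=2

duty=5 offsets: FL=2 FR=4 RL=5 RR=2


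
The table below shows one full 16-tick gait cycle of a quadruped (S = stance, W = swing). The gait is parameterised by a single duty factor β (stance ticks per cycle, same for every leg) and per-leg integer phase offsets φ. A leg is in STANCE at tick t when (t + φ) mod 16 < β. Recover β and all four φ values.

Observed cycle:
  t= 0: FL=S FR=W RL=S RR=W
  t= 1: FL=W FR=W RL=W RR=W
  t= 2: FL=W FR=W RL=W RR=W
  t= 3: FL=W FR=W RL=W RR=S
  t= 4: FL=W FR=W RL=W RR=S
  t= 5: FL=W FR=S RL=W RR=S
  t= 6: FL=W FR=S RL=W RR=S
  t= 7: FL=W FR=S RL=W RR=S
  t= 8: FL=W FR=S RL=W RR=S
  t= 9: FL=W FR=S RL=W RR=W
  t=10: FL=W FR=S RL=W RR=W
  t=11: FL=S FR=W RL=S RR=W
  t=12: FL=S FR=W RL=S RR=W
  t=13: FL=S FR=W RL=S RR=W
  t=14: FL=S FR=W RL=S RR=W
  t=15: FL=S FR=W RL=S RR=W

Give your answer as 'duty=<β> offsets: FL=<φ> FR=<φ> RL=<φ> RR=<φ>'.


duty β = stance ticks per leg = 6
FL: stance ticks = 6; W→S at t=11 → φ=5
FR: stance ticks = 6; W→S at t=5 → φ=11
RL: stance ticks = 6; W→S at t=11 → φ=5
RR: stance ticks = 6; W→S at t=3 → φ=13

duty=6 offsets: FL=5 FR=11 RL=5 RR=13


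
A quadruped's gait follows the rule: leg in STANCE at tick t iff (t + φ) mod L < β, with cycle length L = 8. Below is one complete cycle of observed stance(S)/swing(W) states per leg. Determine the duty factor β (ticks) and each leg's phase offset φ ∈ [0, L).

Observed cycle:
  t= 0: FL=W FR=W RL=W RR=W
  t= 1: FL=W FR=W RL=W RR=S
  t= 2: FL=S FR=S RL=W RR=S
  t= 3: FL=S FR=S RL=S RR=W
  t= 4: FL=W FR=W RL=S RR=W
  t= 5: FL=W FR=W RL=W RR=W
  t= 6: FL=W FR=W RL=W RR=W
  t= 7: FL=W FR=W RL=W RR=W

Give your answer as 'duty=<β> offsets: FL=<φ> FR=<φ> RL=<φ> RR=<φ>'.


duty β = stance ticks per leg = 2
FL: stance ticks = 2; W→S at t=2 → φ=6
FR: stance ticks = 2; W→S at t=2 → φ=6
RL: stance ticks = 2; W→S at t=3 → φ=5
RR: stance ticks = 2; W→S at t=1 → φ=7

duty=2 offsets: FL=6 FR=6 RL=5 RR=7


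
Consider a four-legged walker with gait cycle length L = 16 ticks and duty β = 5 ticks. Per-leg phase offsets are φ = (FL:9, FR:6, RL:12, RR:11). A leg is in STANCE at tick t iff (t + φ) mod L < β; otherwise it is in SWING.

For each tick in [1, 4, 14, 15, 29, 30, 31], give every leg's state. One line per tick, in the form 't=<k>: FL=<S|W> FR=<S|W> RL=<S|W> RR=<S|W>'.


t=1: phase=(10,7,13,12) vs β=5 → FL=W FR=W RL=W RR=W
t=4: phase=(13,10,0,15) vs β=5 → FL=W FR=W RL=S RR=W
t=14: phase=(7,4,10,9) vs β=5 → FL=W FR=S RL=W RR=W
t=15: phase=(8,5,11,10) vs β=5 → FL=W FR=W RL=W RR=W
t=29: phase=(6,3,9,8) vs β=5 → FL=W FR=S RL=W RR=W
t=30: phase=(7,4,10,9) vs β=5 → FL=W FR=S RL=W RR=W
t=31: phase=(8,5,11,10) vs β=5 → FL=W FR=W RL=W RR=W

t=1: FL=W FR=W RL=W RR=W
t=4: FL=W FR=W RL=S RR=W
t=14: FL=W FR=S RL=W RR=W
t=15: FL=W FR=W RL=W RR=W
t=29: FL=W FR=S RL=W RR=W
t=30: FL=W FR=S RL=W RR=W
t=31: FL=W FR=W RL=W RR=W


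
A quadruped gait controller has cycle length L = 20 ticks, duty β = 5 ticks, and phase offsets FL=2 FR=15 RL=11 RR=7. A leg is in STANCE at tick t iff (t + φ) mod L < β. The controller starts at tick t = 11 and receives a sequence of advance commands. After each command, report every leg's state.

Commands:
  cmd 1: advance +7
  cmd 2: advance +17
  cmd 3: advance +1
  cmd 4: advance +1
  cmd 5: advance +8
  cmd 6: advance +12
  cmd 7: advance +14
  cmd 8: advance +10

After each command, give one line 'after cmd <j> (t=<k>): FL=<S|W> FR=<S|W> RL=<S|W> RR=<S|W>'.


after cmd 1 (t=18): FL=S FR=W RL=W RR=W
after cmd 2 (t=35): FL=W FR=W RL=W RR=S
after cmd 3 (t=36): FL=W FR=W RL=W RR=S
after cmd 4 (t=37): FL=W FR=W RL=W RR=S
after cmd 5 (t=45): FL=W FR=S RL=W RR=W
after cmd 6 (t=57): FL=W FR=W RL=W RR=S
after cmd 7 (t=71): FL=W FR=W RL=S RR=W
after cmd 8 (t=81): FL=S FR=W RL=W RR=W

start t=11: FL=W FR=W RL=S RR=W
cmd 1: advance +7 → t=18, phase=(0,13,9,5) → FL=S FR=W RL=W RR=W
cmd 2: advance +17 → t=35, phase=(17,10,6,2) → FL=W FR=W RL=W RR=S
cmd 3: advance +1 → t=36, phase=(18,11,7,3) → FL=W FR=W RL=W RR=S
cmd 4: advance +1 → t=37, phase=(19,12,8,4) → FL=W FR=W RL=W RR=S
cmd 5: advance +8 → t=45, phase=(7,0,16,12) → FL=W FR=S RL=W RR=W
cmd 6: advance +12 → t=57, phase=(19,12,8,4) → FL=W FR=W RL=W RR=S
cmd 7: advance +14 → t=71, phase=(13,6,2,18) → FL=W FR=W RL=S RR=W
cmd 8: advance +10 → t=81, phase=(3,16,12,8) → FL=S FR=W RL=W RR=W


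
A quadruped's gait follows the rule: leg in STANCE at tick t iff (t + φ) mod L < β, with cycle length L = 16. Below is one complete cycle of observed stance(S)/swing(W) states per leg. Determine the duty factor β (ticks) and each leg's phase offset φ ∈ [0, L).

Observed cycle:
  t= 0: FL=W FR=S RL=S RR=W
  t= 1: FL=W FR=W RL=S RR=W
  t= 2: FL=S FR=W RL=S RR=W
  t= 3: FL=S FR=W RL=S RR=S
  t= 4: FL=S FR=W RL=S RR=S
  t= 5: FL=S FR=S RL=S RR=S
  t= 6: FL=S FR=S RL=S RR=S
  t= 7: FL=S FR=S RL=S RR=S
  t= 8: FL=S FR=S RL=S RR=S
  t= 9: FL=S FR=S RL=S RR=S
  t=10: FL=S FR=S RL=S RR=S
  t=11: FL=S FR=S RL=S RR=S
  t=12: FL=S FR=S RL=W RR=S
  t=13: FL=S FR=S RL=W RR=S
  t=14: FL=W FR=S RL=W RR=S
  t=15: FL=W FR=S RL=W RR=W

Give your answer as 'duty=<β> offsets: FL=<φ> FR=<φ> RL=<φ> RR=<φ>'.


duty=12 offsets: FL=14 FR=11 RL=0 RR=13

duty β = stance ticks per leg = 12
FL: stance ticks = 12; W→S at t=2 → φ=14
FR: stance ticks = 12; W→S at t=5 → φ=11
RL: stance ticks = 12; W→S at t=0 → φ=0
RR: stance ticks = 12; W→S at t=3 → φ=13


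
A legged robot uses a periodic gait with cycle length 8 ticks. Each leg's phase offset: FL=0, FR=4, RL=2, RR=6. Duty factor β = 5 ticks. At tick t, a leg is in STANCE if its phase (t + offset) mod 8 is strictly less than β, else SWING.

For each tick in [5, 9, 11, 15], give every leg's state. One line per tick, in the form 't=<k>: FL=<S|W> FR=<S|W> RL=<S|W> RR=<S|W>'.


t=5: phase=(5,1,7,3) vs β=5 → FL=W FR=S RL=W RR=S
t=9: phase=(1,5,3,7) vs β=5 → FL=S FR=W RL=S RR=W
t=11: phase=(3,7,5,1) vs β=5 → FL=S FR=W RL=W RR=S
t=15: phase=(7,3,1,5) vs β=5 → FL=W FR=S RL=S RR=W

t=5: FL=W FR=S RL=W RR=S
t=9: FL=S FR=W RL=S RR=W
t=11: FL=S FR=W RL=W RR=S
t=15: FL=W FR=S RL=S RR=W


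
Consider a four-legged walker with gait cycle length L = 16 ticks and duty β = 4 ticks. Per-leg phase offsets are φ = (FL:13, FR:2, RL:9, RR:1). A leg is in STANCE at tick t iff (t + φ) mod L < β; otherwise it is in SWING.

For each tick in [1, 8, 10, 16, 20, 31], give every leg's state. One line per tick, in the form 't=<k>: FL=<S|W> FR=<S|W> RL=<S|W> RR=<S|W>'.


t=1: phase=(14,3,10,2) vs β=4 → FL=W FR=S RL=W RR=S
t=8: phase=(5,10,1,9) vs β=4 → FL=W FR=W RL=S RR=W
t=10: phase=(7,12,3,11) vs β=4 → FL=W FR=W RL=S RR=W
t=16: phase=(13,2,9,1) vs β=4 → FL=W FR=S RL=W RR=S
t=20: phase=(1,6,13,5) vs β=4 → FL=S FR=W RL=W RR=W
t=31: phase=(12,1,8,0) vs β=4 → FL=W FR=S RL=W RR=S

t=1: FL=W FR=S RL=W RR=S
t=8: FL=W FR=W RL=S RR=W
t=10: FL=W FR=W RL=S RR=W
t=16: FL=W FR=S RL=W RR=S
t=20: FL=S FR=W RL=W RR=W
t=31: FL=W FR=S RL=W RR=S


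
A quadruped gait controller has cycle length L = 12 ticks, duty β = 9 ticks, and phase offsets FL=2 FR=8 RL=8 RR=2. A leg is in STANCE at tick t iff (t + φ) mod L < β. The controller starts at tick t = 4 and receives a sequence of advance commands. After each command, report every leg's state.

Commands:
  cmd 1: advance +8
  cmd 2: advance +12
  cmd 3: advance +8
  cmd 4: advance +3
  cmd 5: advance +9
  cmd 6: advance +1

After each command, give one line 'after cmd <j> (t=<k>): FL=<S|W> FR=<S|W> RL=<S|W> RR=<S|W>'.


start t=4: FL=S FR=S RL=S RR=S
cmd 1: advance +8 → t=12, phase=(2,8,8,2) → FL=S FR=S RL=S RR=S
cmd 2: advance +12 → t=24, phase=(2,8,8,2) → FL=S FR=S RL=S RR=S
cmd 3: advance +8 → t=32, phase=(10,4,4,10) → FL=W FR=S RL=S RR=W
cmd 4: advance +3 → t=35, phase=(1,7,7,1) → FL=S FR=S RL=S RR=S
cmd 5: advance +9 → t=44, phase=(10,4,4,10) → FL=W FR=S RL=S RR=W
cmd 6: advance +1 → t=45, phase=(11,5,5,11) → FL=W FR=S RL=S RR=W

after cmd 1 (t=12): FL=S FR=S RL=S RR=S
after cmd 2 (t=24): FL=S FR=S RL=S RR=S
after cmd 3 (t=32): FL=W FR=S RL=S RR=W
after cmd 4 (t=35): FL=S FR=S RL=S RR=S
after cmd 5 (t=44): FL=W FR=S RL=S RR=W
after cmd 6 (t=45): FL=W FR=S RL=S RR=W


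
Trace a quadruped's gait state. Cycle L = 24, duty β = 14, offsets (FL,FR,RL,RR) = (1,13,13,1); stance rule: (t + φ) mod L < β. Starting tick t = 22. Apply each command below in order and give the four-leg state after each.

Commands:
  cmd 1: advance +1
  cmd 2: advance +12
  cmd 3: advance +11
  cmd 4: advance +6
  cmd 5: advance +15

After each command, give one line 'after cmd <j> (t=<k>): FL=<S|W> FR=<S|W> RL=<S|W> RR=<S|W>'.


start t=22: FL=W FR=S RL=S RR=W
cmd 1: advance +1 → t=23, phase=(0,12,12,0) → FL=S FR=S RL=S RR=S
cmd 2: advance +12 → t=35, phase=(12,0,0,12) → FL=S FR=S RL=S RR=S
cmd 3: advance +11 → t=46, phase=(23,11,11,23) → FL=W FR=S RL=S RR=W
cmd 4: advance +6 → t=52, phase=(5,17,17,5) → FL=S FR=W RL=W RR=S
cmd 5: advance +15 → t=67, phase=(20,8,8,20) → FL=W FR=S RL=S RR=W

after cmd 1 (t=23): FL=S FR=S RL=S RR=S
after cmd 2 (t=35): FL=S FR=S RL=S RR=S
after cmd 3 (t=46): FL=W FR=S RL=S RR=W
after cmd 4 (t=52): FL=S FR=W RL=W RR=S
after cmd 5 (t=67): FL=W FR=S RL=S RR=W


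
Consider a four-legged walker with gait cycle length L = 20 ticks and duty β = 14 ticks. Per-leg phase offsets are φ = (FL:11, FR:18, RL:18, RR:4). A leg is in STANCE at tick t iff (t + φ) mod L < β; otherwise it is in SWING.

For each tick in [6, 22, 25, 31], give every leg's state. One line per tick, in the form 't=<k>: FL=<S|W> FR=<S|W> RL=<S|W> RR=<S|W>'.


t=6: phase=(17,4,4,10) vs β=14 → FL=W FR=S RL=S RR=S
t=22: phase=(13,0,0,6) vs β=14 → FL=S FR=S RL=S RR=S
t=25: phase=(16,3,3,9) vs β=14 → FL=W FR=S RL=S RR=S
t=31: phase=(2,9,9,15) vs β=14 → FL=S FR=S RL=S RR=W

t=6: FL=W FR=S RL=S RR=S
t=22: FL=S FR=S RL=S RR=S
t=25: FL=W FR=S RL=S RR=S
t=31: FL=S FR=S RL=S RR=W


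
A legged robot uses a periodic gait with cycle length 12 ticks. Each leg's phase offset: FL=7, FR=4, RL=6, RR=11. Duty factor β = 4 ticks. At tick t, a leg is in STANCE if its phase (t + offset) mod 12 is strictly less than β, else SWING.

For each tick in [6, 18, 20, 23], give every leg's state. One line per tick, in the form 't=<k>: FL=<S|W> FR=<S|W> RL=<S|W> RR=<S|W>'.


t=6: phase=(1,10,0,5) vs β=4 → FL=S FR=W RL=S RR=W
t=18: phase=(1,10,0,5) vs β=4 → FL=S FR=W RL=S RR=W
t=20: phase=(3,0,2,7) vs β=4 → FL=S FR=S RL=S RR=W
t=23: phase=(6,3,5,10) vs β=4 → FL=W FR=S RL=W RR=W

t=6: FL=S FR=W RL=S RR=W
t=18: FL=S FR=W RL=S RR=W
t=20: FL=S FR=S RL=S RR=W
t=23: FL=W FR=S RL=W RR=W


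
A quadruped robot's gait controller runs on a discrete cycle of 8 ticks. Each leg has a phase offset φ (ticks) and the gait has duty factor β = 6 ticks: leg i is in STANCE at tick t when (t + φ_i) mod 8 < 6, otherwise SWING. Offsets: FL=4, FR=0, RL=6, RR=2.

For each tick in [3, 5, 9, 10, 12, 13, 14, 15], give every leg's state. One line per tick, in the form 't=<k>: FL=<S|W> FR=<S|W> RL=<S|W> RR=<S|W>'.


t=3: phase=(7,3,1,5) vs β=6 → FL=W FR=S RL=S RR=S
t=5: phase=(1,5,3,7) vs β=6 → FL=S FR=S RL=S RR=W
t=9: phase=(5,1,7,3) vs β=6 → FL=S FR=S RL=W RR=S
t=10: phase=(6,2,0,4) vs β=6 → FL=W FR=S RL=S RR=S
t=12: phase=(0,4,2,6) vs β=6 → FL=S FR=S RL=S RR=W
t=13: phase=(1,5,3,7) vs β=6 → FL=S FR=S RL=S RR=W
t=14: phase=(2,6,4,0) vs β=6 → FL=S FR=W RL=S RR=S
t=15: phase=(3,7,5,1) vs β=6 → FL=S FR=W RL=S RR=S

t=3: FL=W FR=S RL=S RR=S
t=5: FL=S FR=S RL=S RR=W
t=9: FL=S FR=S RL=W RR=S
t=10: FL=W FR=S RL=S RR=S
t=12: FL=S FR=S RL=S RR=W
t=13: FL=S FR=S RL=S RR=W
t=14: FL=S FR=W RL=S RR=S
t=15: FL=S FR=W RL=S RR=S


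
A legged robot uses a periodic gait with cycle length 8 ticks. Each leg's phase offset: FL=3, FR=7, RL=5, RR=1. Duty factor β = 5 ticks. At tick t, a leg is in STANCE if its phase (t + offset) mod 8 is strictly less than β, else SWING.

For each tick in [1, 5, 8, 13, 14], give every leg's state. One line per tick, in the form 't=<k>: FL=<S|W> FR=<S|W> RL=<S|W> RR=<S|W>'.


t=1: FL=S FR=S RL=W RR=S
t=5: FL=S FR=S RL=S RR=W
t=8: FL=S FR=W RL=W RR=S
t=13: FL=S FR=S RL=S RR=W
t=14: FL=S FR=W RL=S RR=W

t=1: phase=(4,0,6,2) vs β=5 → FL=S FR=S RL=W RR=S
t=5: phase=(0,4,2,6) vs β=5 → FL=S FR=S RL=S RR=W
t=8: phase=(3,7,5,1) vs β=5 → FL=S FR=W RL=W RR=S
t=13: phase=(0,4,2,6) vs β=5 → FL=S FR=S RL=S RR=W
t=14: phase=(1,5,3,7) vs β=5 → FL=S FR=W RL=S RR=W


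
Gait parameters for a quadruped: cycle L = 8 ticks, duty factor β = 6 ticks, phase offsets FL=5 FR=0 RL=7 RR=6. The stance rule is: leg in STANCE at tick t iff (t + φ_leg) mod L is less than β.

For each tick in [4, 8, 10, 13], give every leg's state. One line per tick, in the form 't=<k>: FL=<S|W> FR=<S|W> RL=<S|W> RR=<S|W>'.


t=4: phase=(1,4,3,2) vs β=6 → FL=S FR=S RL=S RR=S
t=8: phase=(5,0,7,6) vs β=6 → FL=S FR=S RL=W RR=W
t=10: phase=(7,2,1,0) vs β=6 → FL=W FR=S RL=S RR=S
t=13: phase=(2,5,4,3) vs β=6 → FL=S FR=S RL=S RR=S

t=4: FL=S FR=S RL=S RR=S
t=8: FL=S FR=S RL=W RR=W
t=10: FL=W FR=S RL=S RR=S
t=13: FL=S FR=S RL=S RR=S


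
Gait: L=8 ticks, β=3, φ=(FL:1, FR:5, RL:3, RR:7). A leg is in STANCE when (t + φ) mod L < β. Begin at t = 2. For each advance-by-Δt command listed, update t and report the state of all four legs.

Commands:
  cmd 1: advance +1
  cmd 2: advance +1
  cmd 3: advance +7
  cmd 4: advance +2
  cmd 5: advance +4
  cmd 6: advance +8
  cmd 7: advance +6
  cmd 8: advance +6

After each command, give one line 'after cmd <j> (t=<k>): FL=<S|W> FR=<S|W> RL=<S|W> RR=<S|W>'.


start t=2: FL=W FR=W RL=W RR=S
cmd 1: advance +1 → t=3, phase=(4,0,6,2) → FL=W FR=S RL=W RR=S
cmd 2: advance +1 → t=4, phase=(5,1,7,3) → FL=W FR=S RL=W RR=W
cmd 3: advance +7 → t=11, phase=(4,0,6,2) → FL=W FR=S RL=W RR=S
cmd 4: advance +2 → t=13, phase=(6,2,0,4) → FL=W FR=S RL=S RR=W
cmd 5: advance +4 → t=17, phase=(2,6,4,0) → FL=S FR=W RL=W RR=S
cmd 6: advance +8 → t=25, phase=(2,6,4,0) → FL=S FR=W RL=W RR=S
cmd 7: advance +6 → t=31, phase=(0,4,2,6) → FL=S FR=W RL=S RR=W
cmd 8: advance +6 → t=37, phase=(6,2,0,4) → FL=W FR=S RL=S RR=W

after cmd 1 (t=3): FL=W FR=S RL=W RR=S
after cmd 2 (t=4): FL=W FR=S RL=W RR=W
after cmd 3 (t=11): FL=W FR=S RL=W RR=S
after cmd 4 (t=13): FL=W FR=S RL=S RR=W
after cmd 5 (t=17): FL=S FR=W RL=W RR=S
after cmd 6 (t=25): FL=S FR=W RL=W RR=S
after cmd 7 (t=31): FL=S FR=W RL=S RR=W
after cmd 8 (t=37): FL=W FR=S RL=S RR=W
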